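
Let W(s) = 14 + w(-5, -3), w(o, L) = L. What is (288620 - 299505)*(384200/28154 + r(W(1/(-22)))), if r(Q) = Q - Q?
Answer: -298715500/2011 ≈ -1.4854e+5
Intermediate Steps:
W(s) = 11 (W(s) = 14 - 3 = 11)
r(Q) = 0
(288620 - 299505)*(384200/28154 + r(W(1/(-22)))) = (288620 - 299505)*(384200/28154 + 0) = -10885*(384200*(1/28154) + 0) = -10885*(192100/14077 + 0) = -10885*192100/14077 = -298715500/2011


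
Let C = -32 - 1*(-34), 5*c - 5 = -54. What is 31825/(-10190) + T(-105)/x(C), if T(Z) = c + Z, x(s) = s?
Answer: -616731/10190 ≈ -60.523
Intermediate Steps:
c = -49/5 (c = 1 + (⅕)*(-54) = 1 - 54/5 = -49/5 ≈ -9.8000)
C = 2 (C = -32 + 34 = 2)
T(Z) = -49/5 + Z
31825/(-10190) + T(-105)/x(C) = 31825/(-10190) + (-49/5 - 105)/2 = 31825*(-1/10190) - 574/5*½ = -6365/2038 - 287/5 = -616731/10190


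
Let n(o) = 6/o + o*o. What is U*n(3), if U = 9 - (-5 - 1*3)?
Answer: 187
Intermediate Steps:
n(o) = o² + 6/o (n(o) = 6/o + o² = o² + 6/o)
U = 17 (U = 9 - (-5 - 3) = 9 - 1*(-8) = 9 + 8 = 17)
U*n(3) = 17*((6 + 3³)/3) = 17*((6 + 27)/3) = 17*((⅓)*33) = 17*11 = 187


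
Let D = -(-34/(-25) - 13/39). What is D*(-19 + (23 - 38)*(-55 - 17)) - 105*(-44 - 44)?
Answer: 611303/75 ≈ 8150.7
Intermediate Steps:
D = -77/75 (D = -(-34*(-1/25) - 13*1/39) = -(34/25 - ⅓) = -1*77/75 = -77/75 ≈ -1.0267)
D*(-19 + (23 - 38)*(-55 - 17)) - 105*(-44 - 44) = -77*(-19 + (23 - 38)*(-55 - 17))/75 - 105*(-44 - 44) = -77*(-19 - 15*(-72))/75 - 105*(-88) = -77*(-19 + 1080)/75 - 1*(-9240) = -77/75*1061 + 9240 = -81697/75 + 9240 = 611303/75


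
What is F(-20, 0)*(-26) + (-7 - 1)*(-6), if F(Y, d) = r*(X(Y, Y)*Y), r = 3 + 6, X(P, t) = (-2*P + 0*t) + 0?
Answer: 187248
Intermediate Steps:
X(P, t) = -2*P (X(P, t) = (-2*P + 0) + 0 = -2*P + 0 = -2*P)
r = 9
F(Y, d) = -18*Y² (F(Y, d) = 9*((-2*Y)*Y) = 9*(-2*Y²) = -18*Y²)
F(-20, 0)*(-26) + (-7 - 1)*(-6) = -18*(-20)²*(-26) + (-7 - 1)*(-6) = -18*400*(-26) - 8*(-6) = -7200*(-26) + 48 = 187200 + 48 = 187248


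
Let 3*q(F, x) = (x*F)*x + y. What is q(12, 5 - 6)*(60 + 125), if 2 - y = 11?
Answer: 185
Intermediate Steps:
y = -9 (y = 2 - 1*11 = 2 - 11 = -9)
q(F, x) = -3 + F*x²/3 (q(F, x) = ((x*F)*x - 9)/3 = ((F*x)*x - 9)/3 = (F*x² - 9)/3 = (-9 + F*x²)/3 = -3 + F*x²/3)
q(12, 5 - 6)*(60 + 125) = (-3 + (⅓)*12*(5 - 6)²)*(60 + 125) = (-3 + (⅓)*12*(-1)²)*185 = (-3 + (⅓)*12*1)*185 = (-3 + 4)*185 = 1*185 = 185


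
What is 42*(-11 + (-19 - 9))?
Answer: -1638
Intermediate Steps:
42*(-11 + (-19 - 9)) = 42*(-11 - 28) = 42*(-39) = -1638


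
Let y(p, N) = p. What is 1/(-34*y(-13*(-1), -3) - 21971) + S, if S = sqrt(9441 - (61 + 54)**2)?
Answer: -1/22413 + 2*I*sqrt(946) ≈ -4.4617e-5 + 61.514*I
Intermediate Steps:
S = 2*I*sqrt(946) (S = sqrt(9441 - 1*115**2) = sqrt(9441 - 1*13225) = sqrt(9441 - 13225) = sqrt(-3784) = 2*I*sqrt(946) ≈ 61.514*I)
1/(-34*y(-13*(-1), -3) - 21971) + S = 1/(-(-442)*(-1) - 21971) + 2*I*sqrt(946) = 1/(-34*13 - 21971) + 2*I*sqrt(946) = 1/(-442 - 21971) + 2*I*sqrt(946) = 1/(-22413) + 2*I*sqrt(946) = -1/22413 + 2*I*sqrt(946)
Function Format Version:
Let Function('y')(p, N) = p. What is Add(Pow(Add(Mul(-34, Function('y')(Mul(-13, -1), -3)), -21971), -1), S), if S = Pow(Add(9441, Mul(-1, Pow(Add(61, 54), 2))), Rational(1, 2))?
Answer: Add(Rational(-1, 22413), Mul(2, I, Pow(946, Rational(1, 2)))) ≈ Add(-4.4617e-5, Mul(61.514, I))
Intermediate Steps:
S = Mul(2, I, Pow(946, Rational(1, 2))) (S = Pow(Add(9441, Mul(-1, Pow(115, 2))), Rational(1, 2)) = Pow(Add(9441, Mul(-1, 13225)), Rational(1, 2)) = Pow(Add(9441, -13225), Rational(1, 2)) = Pow(-3784, Rational(1, 2)) = Mul(2, I, Pow(946, Rational(1, 2))) ≈ Mul(61.514, I))
Add(Pow(Add(Mul(-34, Function('y')(Mul(-13, -1), -3)), -21971), -1), S) = Add(Pow(Add(Mul(-34, Mul(-13, -1)), -21971), -1), Mul(2, I, Pow(946, Rational(1, 2)))) = Add(Pow(Add(Mul(-34, 13), -21971), -1), Mul(2, I, Pow(946, Rational(1, 2)))) = Add(Pow(Add(-442, -21971), -1), Mul(2, I, Pow(946, Rational(1, 2)))) = Add(Pow(-22413, -1), Mul(2, I, Pow(946, Rational(1, 2)))) = Add(Rational(-1, 22413), Mul(2, I, Pow(946, Rational(1, 2))))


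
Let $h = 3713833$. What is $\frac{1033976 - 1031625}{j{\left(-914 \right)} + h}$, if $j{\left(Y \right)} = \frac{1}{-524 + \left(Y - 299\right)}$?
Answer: $\frac{4083687}{6450927920} \approx 0.00063304$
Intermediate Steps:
$j{\left(Y \right)} = \frac{1}{-823 + Y}$ ($j{\left(Y \right)} = \frac{1}{-524 + \left(-299 + Y\right)} = \frac{1}{-823 + Y}$)
$\frac{1033976 - 1031625}{j{\left(-914 \right)} + h} = \frac{1033976 - 1031625}{\frac{1}{-823 - 914} + 3713833} = \frac{2351}{\frac{1}{-1737} + 3713833} = \frac{2351}{- \frac{1}{1737} + 3713833} = \frac{2351}{\frac{6450927920}{1737}} = 2351 \cdot \frac{1737}{6450927920} = \frac{4083687}{6450927920}$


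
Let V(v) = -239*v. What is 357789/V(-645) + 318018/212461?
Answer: 41680091173/10917308485 ≈ 3.8178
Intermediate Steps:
357789/V(-645) + 318018/212461 = 357789/((-239*(-645))) + 318018/212461 = 357789/154155 + 318018*(1/212461) = 357789*(1/154155) + 318018/212461 = 119263/51385 + 318018/212461 = 41680091173/10917308485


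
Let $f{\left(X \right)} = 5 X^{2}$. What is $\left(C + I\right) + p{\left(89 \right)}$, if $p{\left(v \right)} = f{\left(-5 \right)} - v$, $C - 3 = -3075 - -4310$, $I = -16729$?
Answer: $-15455$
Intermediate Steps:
$C = 1238$ ($C = 3 - -1235 = 3 + \left(-3075 + 4310\right) = 3 + 1235 = 1238$)
$p{\left(v \right)} = 125 - v$ ($p{\left(v \right)} = 5 \left(-5\right)^{2} - v = 5 \cdot 25 - v = 125 - v$)
$\left(C + I\right) + p{\left(89 \right)} = \left(1238 - 16729\right) + \left(125 - 89\right) = -15491 + \left(125 - 89\right) = -15491 + 36 = -15455$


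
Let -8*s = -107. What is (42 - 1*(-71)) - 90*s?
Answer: -4363/4 ≈ -1090.8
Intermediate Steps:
s = 107/8 (s = -⅛*(-107) = 107/8 ≈ 13.375)
(42 - 1*(-71)) - 90*s = (42 - 1*(-71)) - 90*107/8 = (42 + 71) - 4815/4 = 113 - 4815/4 = -4363/4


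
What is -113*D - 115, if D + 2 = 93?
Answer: -10398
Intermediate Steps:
D = 91 (D = -2 + 93 = 91)
-113*D - 115 = -113*91 - 115 = -10283 - 115 = -10398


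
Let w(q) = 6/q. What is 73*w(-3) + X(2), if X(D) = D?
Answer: -144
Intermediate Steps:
73*w(-3) + X(2) = 73*(6/(-3)) + 2 = 73*(6*(-⅓)) + 2 = 73*(-2) + 2 = -146 + 2 = -144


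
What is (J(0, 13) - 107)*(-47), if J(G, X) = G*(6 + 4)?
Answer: 5029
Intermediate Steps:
J(G, X) = 10*G (J(G, X) = G*10 = 10*G)
(J(0, 13) - 107)*(-47) = (10*0 - 107)*(-47) = (0 - 107)*(-47) = -107*(-47) = 5029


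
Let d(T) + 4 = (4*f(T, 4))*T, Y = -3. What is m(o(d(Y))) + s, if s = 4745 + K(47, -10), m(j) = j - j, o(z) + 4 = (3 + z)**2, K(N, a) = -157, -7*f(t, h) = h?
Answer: 4588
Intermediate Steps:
f(t, h) = -h/7
d(T) = -4 - 16*T/7 (d(T) = -4 + (4*(-1/7*4))*T = -4 + (4*(-4/7))*T = -4 - 16*T/7)
o(z) = -4 + (3 + z)**2
m(j) = 0
s = 4588 (s = 4745 - 157 = 4588)
m(o(d(Y))) + s = 0 + 4588 = 4588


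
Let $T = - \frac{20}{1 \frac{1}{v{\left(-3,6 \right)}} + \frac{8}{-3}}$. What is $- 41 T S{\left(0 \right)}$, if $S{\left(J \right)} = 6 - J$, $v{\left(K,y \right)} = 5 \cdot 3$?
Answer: $- \frac{24600}{13} \approx -1892.3$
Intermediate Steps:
$v{\left(K,y \right)} = 15$
$T = \frac{100}{13}$ ($T = - \frac{20}{1 \cdot \frac{1}{15} + \frac{8}{-3}} = - \frac{20}{1 \cdot \frac{1}{15} + 8 \left(- \frac{1}{3}\right)} = - \frac{20}{\frac{1}{15} - \frac{8}{3}} = - \frac{20}{- \frac{13}{5}} = \left(-20\right) \left(- \frac{5}{13}\right) = \frac{100}{13} \approx 7.6923$)
$- 41 T S{\left(0 \right)} = \left(-41\right) \frac{100}{13} \left(6 - 0\right) = - \frac{4100 \left(6 + 0\right)}{13} = \left(- \frac{4100}{13}\right) 6 = - \frac{24600}{13}$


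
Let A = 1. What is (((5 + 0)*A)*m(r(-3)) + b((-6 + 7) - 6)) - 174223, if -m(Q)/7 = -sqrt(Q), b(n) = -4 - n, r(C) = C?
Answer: -174222 + 35*I*sqrt(3) ≈ -1.7422e+5 + 60.622*I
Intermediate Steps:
m(Q) = 7*sqrt(Q) (m(Q) = -(-7)*sqrt(Q) = 7*sqrt(Q))
(((5 + 0)*A)*m(r(-3)) + b((-6 + 7) - 6)) - 174223 = (((5 + 0)*1)*(7*sqrt(-3)) + (-4 - ((-6 + 7) - 6))) - 174223 = ((5*1)*(7*(I*sqrt(3))) + (-4 - (1 - 6))) - 174223 = (5*(7*I*sqrt(3)) + (-4 - 1*(-5))) - 174223 = (35*I*sqrt(3) + (-4 + 5)) - 174223 = (35*I*sqrt(3) + 1) - 174223 = (1 + 35*I*sqrt(3)) - 174223 = -174222 + 35*I*sqrt(3)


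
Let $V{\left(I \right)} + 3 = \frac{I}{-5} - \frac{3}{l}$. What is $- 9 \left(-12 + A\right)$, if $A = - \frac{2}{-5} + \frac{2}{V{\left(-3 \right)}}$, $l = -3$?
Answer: $\frac{4104}{35} \approx 117.26$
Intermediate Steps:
$V{\left(I \right)} = -2 - \frac{I}{5}$ ($V{\left(I \right)} = -3 + \left(\frac{I}{-5} - \frac{3}{-3}\right) = -3 + \left(I \left(- \frac{1}{5}\right) - -1\right) = -3 - \left(-1 + \frac{I}{5}\right) = -2 - \frac{I}{5}$)
$A = - \frac{36}{35}$ ($A = - \frac{2}{-5} + \frac{2}{-2 - - \frac{3}{5}} = \left(-2\right) \left(- \frac{1}{5}\right) + \frac{2}{-2 + \frac{3}{5}} = \frac{2}{5} + \frac{2}{- \frac{7}{5}} = \frac{2}{5} + 2 \left(- \frac{5}{7}\right) = \frac{2}{5} - \frac{10}{7} = - \frac{36}{35} \approx -1.0286$)
$- 9 \left(-12 + A\right) = - 9 \left(-12 - \frac{36}{35}\right) = \left(-9\right) \left(- \frac{456}{35}\right) = \frac{4104}{35}$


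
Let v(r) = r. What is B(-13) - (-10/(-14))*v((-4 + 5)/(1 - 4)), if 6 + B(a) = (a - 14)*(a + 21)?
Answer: -4657/21 ≈ -221.76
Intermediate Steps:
B(a) = -6 + (-14 + a)*(21 + a) (B(a) = -6 + (a - 14)*(a + 21) = -6 + (-14 + a)*(21 + a))
B(-13) - (-10/(-14))*v((-4 + 5)/(1 - 4)) = (-300 + (-13)² + 7*(-13)) - (-10/(-14))*(-4 + 5)/(1 - 4) = (-300 + 169 - 91) - (-10*(-1/14))*1/(-3) = -222 - 5*1*(-⅓)/7 = -222 - 5*(-1)/(7*3) = -222 - 1*(-5/21) = -222 + 5/21 = -4657/21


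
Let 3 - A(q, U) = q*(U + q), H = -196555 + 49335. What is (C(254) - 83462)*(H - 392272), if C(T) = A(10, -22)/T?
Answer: 5718406146850/127 ≈ 4.5027e+10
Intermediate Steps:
H = -147220
A(q, U) = 3 - q*(U + q)
C(T) = 123/T (C(T) = (3 - 1*10**2 - 1*(-22)*10)/T = (3 - 1*100 + 220)/T = (3 - 100 + 220)/T = 123/T)
(C(254) - 83462)*(H - 392272) = (123/254 - 83462)*(-147220 - 392272) = (123*(1/254) - 83462)*(-539492) = (123/254 - 83462)*(-539492) = -21199225/254*(-539492) = 5718406146850/127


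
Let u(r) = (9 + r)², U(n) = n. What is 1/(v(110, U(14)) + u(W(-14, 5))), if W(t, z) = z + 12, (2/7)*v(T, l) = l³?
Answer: 1/10280 ≈ 9.7276e-5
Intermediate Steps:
v(T, l) = 7*l³/2
W(t, z) = 12 + z
1/(v(110, U(14)) + u(W(-14, 5))) = 1/((7/2)*14³ + (9 + (12 + 5))²) = 1/((7/2)*2744 + (9 + 17)²) = 1/(9604 + 26²) = 1/(9604 + 676) = 1/10280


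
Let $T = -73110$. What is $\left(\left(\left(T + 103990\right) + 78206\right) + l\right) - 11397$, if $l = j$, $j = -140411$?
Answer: $-42722$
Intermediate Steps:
$l = -140411$
$\left(\left(\left(T + 103990\right) + 78206\right) + l\right) - 11397 = \left(\left(\left(-73110 + 103990\right) + 78206\right) - 140411\right) - 11397 = \left(\left(30880 + 78206\right) - 140411\right) - 11397 = \left(109086 - 140411\right) - 11397 = -31325 - 11397 = -42722$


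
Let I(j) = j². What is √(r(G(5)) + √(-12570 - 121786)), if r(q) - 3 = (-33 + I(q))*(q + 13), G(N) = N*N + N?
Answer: √(37284 + 2*I*√33589) ≈ 193.09 + 0.9491*I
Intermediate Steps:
G(N) = N + N² (G(N) = N² + N = N + N²)
r(q) = 3 + (-33 + q²)*(13 + q) (r(q) = 3 + (-33 + q²)*(q + 13) = 3 + (-33 + q²)*(13 + q))
√(r(G(5)) + √(-12570 - 121786)) = √((-426 + (5*(1 + 5))³ - 165*(1 + 5) + 13*(5*(1 + 5))²) + √(-12570 - 121786)) = √((-426 + (5*6)³ - 165*6 + 13*(5*6)²) + √(-134356)) = √((-426 + 30³ - 33*30 + 13*30²) + 2*I*√33589) = √((-426 + 27000 - 990 + 13*900) + 2*I*√33589) = √((-426 + 27000 - 990 + 11700) + 2*I*√33589) = √(37284 + 2*I*√33589)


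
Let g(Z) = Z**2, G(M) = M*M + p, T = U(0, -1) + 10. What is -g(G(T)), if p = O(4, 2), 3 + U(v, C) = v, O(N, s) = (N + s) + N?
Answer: -3481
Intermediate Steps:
O(N, s) = s + 2*N
U(v, C) = -3 + v
T = 7 (T = (-3 + 0) + 10 = -3 + 10 = 7)
p = 10 (p = 2 + 2*4 = 2 + 8 = 10)
G(M) = 10 + M**2 (G(M) = M*M + 10 = M**2 + 10 = 10 + M**2)
-g(G(T)) = -(10 + 7**2)**2 = -(10 + 49)**2 = -1*59**2 = -1*3481 = -3481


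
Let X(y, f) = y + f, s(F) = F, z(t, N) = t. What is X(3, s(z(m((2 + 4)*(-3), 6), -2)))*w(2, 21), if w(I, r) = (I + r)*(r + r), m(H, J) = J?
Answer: 8694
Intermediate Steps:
w(I, r) = 2*r*(I + r) (w(I, r) = (I + r)*(2*r) = 2*r*(I + r))
X(y, f) = f + y
X(3, s(z(m((2 + 4)*(-3), 6), -2)))*w(2, 21) = (6 + 3)*(2*21*(2 + 21)) = 9*(2*21*23) = 9*966 = 8694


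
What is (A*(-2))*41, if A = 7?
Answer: -574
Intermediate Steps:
(A*(-2))*41 = (7*(-2))*41 = -14*41 = -574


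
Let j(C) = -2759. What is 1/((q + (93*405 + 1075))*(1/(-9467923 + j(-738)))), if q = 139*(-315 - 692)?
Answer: 9470682/101233 ≈ 93.553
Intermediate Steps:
q = -139973 (q = 139*(-1007) = -139973)
1/((q + (93*405 + 1075))*(1/(-9467923 + j(-738)))) = 1/((-139973 + (93*405 + 1075))*(1/(-9467923 - 2759))) = 1/((-139973 + (37665 + 1075))*(1/(-9470682))) = 1/((-139973 + 38740)*(-1/9470682)) = -9470682/(-101233) = -1/101233*(-9470682) = 9470682/101233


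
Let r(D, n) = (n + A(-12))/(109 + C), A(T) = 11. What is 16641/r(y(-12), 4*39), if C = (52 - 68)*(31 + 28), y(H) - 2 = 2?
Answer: -83205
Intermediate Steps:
y(H) = 4 (y(H) = 2 + 2 = 4)
C = -944 (C = -16*59 = -944)
r(D, n) = -11/835 - n/835 (r(D, n) = (n + 11)/(109 - 944) = (11 + n)/(-835) = (11 + n)*(-1/835) = -11/835 - n/835)
16641/r(y(-12), 4*39) = 16641/(-11/835 - 4*39/835) = 16641/(-11/835 - 1/835*156) = 16641/(-11/835 - 156/835) = 16641/(-⅕) = 16641*(-5) = -83205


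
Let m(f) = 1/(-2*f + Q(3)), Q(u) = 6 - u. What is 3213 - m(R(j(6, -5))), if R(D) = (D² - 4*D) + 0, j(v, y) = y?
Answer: 279532/87 ≈ 3213.0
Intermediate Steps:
R(D) = D² - 4*D
m(f) = 1/(3 - 2*f) (m(f) = 1/(-2*f + (6 - 1*3)) = 1/(-2*f + (6 - 3)) = 1/(-2*f + 3) = 1/(3 - 2*f))
3213 - m(R(j(6, -5))) = 3213 - (-1)/(-3 + 2*(-5*(-4 - 5))) = 3213 - (-1)/(-3 + 2*(-5*(-9))) = 3213 - (-1)/(-3 + 2*45) = 3213 - (-1)/(-3 + 90) = 3213 - (-1)/87 = 3213 - 1*(-1/87) = 3213 + 1/87 = 279532/87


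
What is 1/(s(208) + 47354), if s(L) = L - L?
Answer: 1/47354 ≈ 2.1118e-5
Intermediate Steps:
s(L) = 0
1/(s(208) + 47354) = 1/(0 + 47354) = 1/47354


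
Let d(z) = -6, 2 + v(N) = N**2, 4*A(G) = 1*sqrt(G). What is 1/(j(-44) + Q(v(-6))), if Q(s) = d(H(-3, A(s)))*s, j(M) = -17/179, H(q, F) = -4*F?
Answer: -179/36533 ≈ -0.0048997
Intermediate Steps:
A(G) = sqrt(G)/4 (A(G) = (1*sqrt(G))/4 = sqrt(G)/4)
v(N) = -2 + N**2
j(M) = -17/179 (j(M) = -17*1/179 = -17/179)
Q(s) = -6*s
1/(j(-44) + Q(v(-6))) = 1/(-17/179 - 6*(-2 + (-6)**2)) = 1/(-17/179 - 6*(-2 + 36)) = 1/(-17/179 - 6*34) = 1/(-17/179 - 204) = 1/(-36533/179) = -179/36533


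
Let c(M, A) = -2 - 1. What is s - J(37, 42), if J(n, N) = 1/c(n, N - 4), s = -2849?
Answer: -8546/3 ≈ -2848.7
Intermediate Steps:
c(M, A) = -3
J(n, N) = -⅓ (J(n, N) = 1/(-3) = -⅓)
s - J(37, 42) = -2849 - 1*(-⅓) = -2849 + ⅓ = -8546/3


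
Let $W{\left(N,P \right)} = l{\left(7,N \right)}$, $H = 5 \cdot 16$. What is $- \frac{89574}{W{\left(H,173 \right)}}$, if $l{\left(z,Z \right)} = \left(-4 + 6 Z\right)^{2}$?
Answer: $- \frac{44787}{113288} \approx -0.39534$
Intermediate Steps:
$H = 80$
$W{\left(N,P \right)} = 4 \left(-2 + 3 N\right)^{2}$
$- \frac{89574}{W{\left(H,173 \right)}} = - \frac{89574}{4 \left(-2 + 3 \cdot 80\right)^{2}} = - \frac{89574}{4 \left(-2 + 240\right)^{2}} = - \frac{89574}{4 \cdot 238^{2}} = - \frac{89574}{4 \cdot 56644} = - \frac{89574}{226576} = \left(-89574\right) \frac{1}{226576} = - \frac{44787}{113288}$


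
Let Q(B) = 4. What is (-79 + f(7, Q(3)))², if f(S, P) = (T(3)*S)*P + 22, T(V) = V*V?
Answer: 38025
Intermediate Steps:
T(V) = V²
f(S, P) = 22 + 9*P*S (f(S, P) = (3²*S)*P + 22 = (9*S)*P + 22 = 9*P*S + 22 = 22 + 9*P*S)
(-79 + f(7, Q(3)))² = (-79 + (22 + 9*4*7))² = (-79 + (22 + 252))² = (-79 + 274)² = 195² = 38025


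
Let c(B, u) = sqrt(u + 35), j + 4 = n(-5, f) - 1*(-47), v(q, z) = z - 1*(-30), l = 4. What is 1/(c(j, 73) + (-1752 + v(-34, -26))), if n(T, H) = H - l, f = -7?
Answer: -437/763849 - 3*sqrt(3)/1527698 ≈ -0.00057550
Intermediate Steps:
v(q, z) = 30 + z (v(q, z) = z + 30 = 30 + z)
n(T, H) = -4 + H (n(T, H) = H - 1*4 = H - 4 = -4 + H)
j = 32 (j = -4 + ((-4 - 7) - 1*(-47)) = -4 + (-11 + 47) = -4 + 36 = 32)
c(B, u) = sqrt(35 + u)
1/(c(j, 73) + (-1752 + v(-34, -26))) = 1/(sqrt(35 + 73) + (-1752 + (30 - 26))) = 1/(sqrt(108) + (-1752 + 4)) = 1/(6*sqrt(3) - 1748) = 1/(-1748 + 6*sqrt(3))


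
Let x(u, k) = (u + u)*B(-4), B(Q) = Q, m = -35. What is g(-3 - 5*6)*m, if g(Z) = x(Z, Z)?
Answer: -9240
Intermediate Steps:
x(u, k) = -8*u (x(u, k) = (u + u)*(-4) = (2*u)*(-4) = -8*u)
g(Z) = -8*Z
g(-3 - 5*6)*m = -8*(-3 - 5*6)*(-35) = -8*(-3 - 30)*(-35) = -8*(-33)*(-35) = 264*(-35) = -9240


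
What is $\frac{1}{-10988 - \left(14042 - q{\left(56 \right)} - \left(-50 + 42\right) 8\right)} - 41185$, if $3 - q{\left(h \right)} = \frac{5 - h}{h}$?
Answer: $- \frac{57866778381}{1405045} \approx -41185.0$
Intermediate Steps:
$q{\left(h \right)} = 3 - \frac{5 - h}{h}$
$\frac{1}{-10988 - \left(14042 - q{\left(56 \right)} - \left(-50 + 42\right) 8\right)} - 41185 = \frac{1}{-10988 - \left(14038 + \frac{5}{56} - \left(-50 + 42\right) 8\right)} - 41185 = \frac{1}{-10988 + \left(\left(\left(-8\right) 8 - 14042\right) + \left(4 - \frac{5}{56}\right)\right)} - 41185 = \frac{1}{-10988 + \left(\left(-64 - 14042\right) + \left(4 - \frac{5}{56}\right)\right)} - 41185 = \frac{1}{-10988 + \left(-14106 + \frac{219}{56}\right)} - 41185 = \frac{1}{-10988 - \frac{789717}{56}} - 41185 = \frac{1}{- \frac{1405045}{56}} - 41185 = - \frac{56}{1405045} - 41185 = - \frac{57866778381}{1405045}$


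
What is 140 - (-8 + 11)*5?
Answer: 125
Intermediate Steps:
140 - (-8 + 11)*5 = 140 - 3*5 = 140 - 1*15 = 140 - 15 = 125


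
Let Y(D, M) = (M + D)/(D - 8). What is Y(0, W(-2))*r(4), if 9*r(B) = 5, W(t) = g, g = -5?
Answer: 25/72 ≈ 0.34722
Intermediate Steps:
W(t) = -5
Y(D, M) = (D + M)/(-8 + D)
r(B) = 5/9 (r(B) = (1/9)*5 = 5/9)
Y(0, W(-2))*r(4) = ((0 - 5)/(-8 + 0))*(5/9) = (-5/(-8))*(5/9) = -1/8*(-5)*(5/9) = (5/8)*(5/9) = 25/72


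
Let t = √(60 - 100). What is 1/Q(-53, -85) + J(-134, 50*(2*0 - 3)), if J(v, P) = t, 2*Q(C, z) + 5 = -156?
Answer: -2/161 + 2*I*√10 ≈ -0.012422 + 6.3246*I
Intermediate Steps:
t = 2*I*√10 (t = √(-40) = 2*I*√10 ≈ 6.3246*I)
Q(C, z) = -161/2 (Q(C, z) = -5/2 + (½)*(-156) = -5/2 - 78 = -161/2)
J(v, P) = 2*I*√10
1/Q(-53, -85) + J(-134, 50*(2*0 - 3)) = 1/(-161/2) + 2*I*√10 = -2/161 + 2*I*√10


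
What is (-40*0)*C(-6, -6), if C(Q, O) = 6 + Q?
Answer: 0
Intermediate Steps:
(-40*0)*C(-6, -6) = (-40*0)*(6 - 6) = 0*0 = 0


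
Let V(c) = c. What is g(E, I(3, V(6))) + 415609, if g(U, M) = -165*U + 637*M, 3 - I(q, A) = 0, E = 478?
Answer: 338650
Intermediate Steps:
I(q, A) = 3 (I(q, A) = 3 - 1*0 = 3 + 0 = 3)
g(E, I(3, V(6))) + 415609 = (-165*478 + 637*3) + 415609 = (-78870 + 1911) + 415609 = -76959 + 415609 = 338650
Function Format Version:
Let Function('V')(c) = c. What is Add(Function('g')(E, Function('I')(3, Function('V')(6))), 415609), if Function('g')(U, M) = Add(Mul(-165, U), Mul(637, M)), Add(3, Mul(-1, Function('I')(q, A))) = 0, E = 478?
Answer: 338650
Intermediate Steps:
Function('I')(q, A) = 3 (Function('I')(q, A) = Add(3, Mul(-1, 0)) = Add(3, 0) = 3)
Add(Function('g')(E, Function('I')(3, Function('V')(6))), 415609) = Add(Add(Mul(-165, 478), Mul(637, 3)), 415609) = Add(Add(-78870, 1911), 415609) = Add(-76959, 415609) = 338650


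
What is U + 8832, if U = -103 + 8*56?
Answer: 9177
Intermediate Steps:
U = 345 (U = -103 + 448 = 345)
U + 8832 = 345 + 8832 = 9177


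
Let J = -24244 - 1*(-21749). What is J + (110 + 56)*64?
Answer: 8129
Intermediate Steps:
J = -2495 (J = -24244 + 21749 = -2495)
J + (110 + 56)*64 = -2495 + (110 + 56)*64 = -2495 + 166*64 = -2495 + 10624 = 8129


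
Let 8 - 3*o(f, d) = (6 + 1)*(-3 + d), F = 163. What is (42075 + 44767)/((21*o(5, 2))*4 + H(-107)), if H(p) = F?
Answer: 86842/583 ≈ 148.96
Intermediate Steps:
H(p) = 163
o(f, d) = 29/3 - 7*d/3 (o(f, d) = 8/3 - (6 + 1)*(-3 + d)/3 = 8/3 - 7*(-3 + d)/3 = 8/3 - (-21 + 7*d)/3 = 8/3 + (7 - 7*d/3) = 29/3 - 7*d/3)
(42075 + 44767)/((21*o(5, 2))*4 + H(-107)) = (42075 + 44767)/((21*(29/3 - 7/3*2))*4 + 163) = 86842/((21*(29/3 - 14/3))*4 + 163) = 86842/((21*5)*4 + 163) = 86842/(105*4 + 163) = 86842/(420 + 163) = 86842/583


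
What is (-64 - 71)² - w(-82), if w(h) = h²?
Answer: 11501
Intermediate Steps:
(-64 - 71)² - w(-82) = (-64 - 71)² - 1*(-82)² = (-135)² - 1*6724 = 18225 - 6724 = 11501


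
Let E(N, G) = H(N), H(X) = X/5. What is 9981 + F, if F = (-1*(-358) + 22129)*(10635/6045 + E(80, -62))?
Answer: 164961802/403 ≈ 4.0933e+5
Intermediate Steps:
H(X) = X/5 (H(X) = X*(⅕) = X/5)
E(N, G) = N/5
F = 160939459/403 (F = (-1*(-358) + 22129)*(10635/6045 + (⅕)*80) = (358 + 22129)*(10635*(1/6045) + 16) = 22487*(709/403 + 16) = 22487*(7157/403) = 160939459/403 ≈ 3.9935e+5)
9981 + F = 9981 + 160939459/403 = 164961802/403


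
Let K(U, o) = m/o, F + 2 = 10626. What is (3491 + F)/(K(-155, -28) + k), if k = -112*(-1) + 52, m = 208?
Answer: 98805/1096 ≈ 90.151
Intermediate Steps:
F = 10624 (F = -2 + 10626 = 10624)
k = 164 (k = 112 + 52 = 164)
K(U, o) = 208/o
(3491 + F)/(K(-155, -28) + k) = (3491 + 10624)/(208/(-28) + 164) = 14115/(208*(-1/28) + 164) = 14115/(-52/7 + 164) = 14115/(1096/7) = 14115*(7/1096) = 98805/1096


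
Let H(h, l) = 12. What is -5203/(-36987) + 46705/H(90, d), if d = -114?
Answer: 191948919/49316 ≈ 3892.2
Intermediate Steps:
-5203/(-36987) + 46705/H(90, d) = -5203/(-36987) + 46705/12 = -5203*(-1/36987) + 46705*(1/12) = 5203/36987 + 46705/12 = 191948919/49316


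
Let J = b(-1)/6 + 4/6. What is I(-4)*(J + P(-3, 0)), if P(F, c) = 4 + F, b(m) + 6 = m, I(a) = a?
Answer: -2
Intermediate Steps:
b(m) = -6 + m
J = -½ (J = (-6 - 1)/6 + 4/6 = -7*⅙ + 4*(⅙) = -7/6 + ⅔ = -½ ≈ -0.50000)
I(-4)*(J + P(-3, 0)) = -4*(-½ + (4 - 3)) = -4*(-½ + 1) = -4*½ = -2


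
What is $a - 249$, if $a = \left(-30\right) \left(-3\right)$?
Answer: $-159$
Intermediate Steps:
$a = 90$
$a - 249 = 90 - 249 = -159$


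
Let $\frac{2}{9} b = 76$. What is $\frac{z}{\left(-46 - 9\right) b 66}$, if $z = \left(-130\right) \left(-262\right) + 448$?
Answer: $- \frac{8627}{310365} \approx -0.027796$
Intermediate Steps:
$b = 342$ ($b = \frac{9}{2} \cdot 76 = 342$)
$z = 34508$ ($z = 34060 + 448 = 34508$)
$\frac{z}{\left(-46 - 9\right) b 66} = \frac{34508}{\left(-46 - 9\right) 342 \cdot 66} = \frac{34508}{\left(-55\right) 342 \cdot 66} = \frac{34508}{\left(-18810\right) 66} = \frac{34508}{-1241460} = 34508 \left(- \frac{1}{1241460}\right) = - \frac{8627}{310365}$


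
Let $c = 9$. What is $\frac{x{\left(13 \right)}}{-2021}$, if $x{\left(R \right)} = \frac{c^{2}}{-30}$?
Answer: $\frac{27}{20210} \approx 0.001336$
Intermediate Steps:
$x{\left(R \right)} = - \frac{27}{10}$ ($x{\left(R \right)} = \frac{9^{2}}{-30} = 81 \left(- \frac{1}{30}\right) = - \frac{27}{10}$)
$\frac{x{\left(13 \right)}}{-2021} = - \frac{27}{10 \left(-2021\right)} = \left(- \frac{27}{10}\right) \left(- \frac{1}{2021}\right) = \frac{27}{20210}$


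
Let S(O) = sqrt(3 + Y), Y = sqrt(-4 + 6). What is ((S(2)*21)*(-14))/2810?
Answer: -147*sqrt(3 + sqrt(2))/1405 ≈ -0.21982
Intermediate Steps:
Y = sqrt(2) ≈ 1.4142
S(O) = sqrt(3 + sqrt(2))
((S(2)*21)*(-14))/2810 = ((sqrt(3 + sqrt(2))*21)*(-14))/2810 = ((21*sqrt(3 + sqrt(2)))*(-14))*(1/2810) = -294*sqrt(3 + sqrt(2))*(1/2810) = -147*sqrt(3 + sqrt(2))/1405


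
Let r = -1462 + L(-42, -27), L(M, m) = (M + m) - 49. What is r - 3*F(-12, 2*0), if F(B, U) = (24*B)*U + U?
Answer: -1580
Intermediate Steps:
L(M, m) = -49 + M + m
F(B, U) = U + 24*B*U (F(B, U) = 24*B*U + U = U + 24*B*U)
r = -1580 (r = -1462 + (-49 - 42 - 27) = -1462 - 118 = -1580)
r - 3*F(-12, 2*0) = -1580 - 3*(2*0)*(1 + 24*(-12)) = -1580 - 3*0*(1 - 288) = -1580 - 3*0*(-287) = -1580 - 3*0 = -1580 - 1*0 = -1580 + 0 = -1580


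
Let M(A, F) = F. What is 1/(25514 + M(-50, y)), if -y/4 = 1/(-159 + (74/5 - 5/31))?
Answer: 5594/142725471 ≈ 3.9194e-5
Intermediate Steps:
y = 155/5594 (y = -4/(-159 + (74/5 - 5/31)) = -4/(-159 + 2269/155) = -4/(-22376/155) = -4*(-155/22376) = 155/5594 ≈ 0.027708)
1/(25514 + M(-50, y)) = 1/(25514 + 155/5594) = 1/(142725471/5594) = 5594/142725471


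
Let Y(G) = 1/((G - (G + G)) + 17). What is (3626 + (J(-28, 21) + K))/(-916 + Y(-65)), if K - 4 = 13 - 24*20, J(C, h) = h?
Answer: -261088/75111 ≈ -3.4760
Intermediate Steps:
K = -463 (K = 4 + (13 - 24*20) = 4 + (13 - 480) = 4 - 467 = -463)
Y(G) = 1/(17 - G) (Y(G) = 1/((G - 2*G) + 17) = 1/(-G + 17) = 1/(17 - G))
(3626 + (J(-28, 21) + K))/(-916 + Y(-65)) = (3626 + (21 - 463))/(-916 - 1/(-17 - 65)) = (3626 - 442)/(-916 - 1/(-82)) = 3184/(-916 - 1*(-1/82)) = 3184/(-916 + 1/82) = 3184/(-75111/82) = 3184*(-82/75111) = -261088/75111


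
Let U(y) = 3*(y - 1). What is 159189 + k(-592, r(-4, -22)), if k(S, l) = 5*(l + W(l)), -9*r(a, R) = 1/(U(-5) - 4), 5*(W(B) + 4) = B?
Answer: 5252578/33 ≈ 1.5917e+5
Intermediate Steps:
W(B) = -4 + B/5
U(y) = -3 + 3*y (U(y) = 3*(-1 + y) = -3 + 3*y)
r(a, R) = 1/198 (r(a, R) = -1/(9*((-3 + 3*(-5)) - 4)) = -1/(9*((-3 - 15) - 4)) = -1/(9*(-18 - 4)) = -⅑/(-22) = -⅑*(-1/22) = 1/198)
k(S, l) = -20 + 6*l (k(S, l) = 5*(l + (-4 + l/5)) = 5*(-4 + 6*l/5) = -20 + 6*l)
159189 + k(-592, r(-4, -22)) = 159189 + (-20 + 6*(1/198)) = 159189 + (-20 + 1/33) = 159189 - 659/33 = 5252578/33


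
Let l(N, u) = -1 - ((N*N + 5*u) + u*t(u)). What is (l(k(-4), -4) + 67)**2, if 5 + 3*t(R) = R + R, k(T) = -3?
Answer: 32041/9 ≈ 3560.1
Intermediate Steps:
t(R) = -5/3 + 2*R/3 (t(R) = -5/3 + (R + R)/3 = -5/3 + (2*R)/3 = -5/3 + 2*R/3)
l(N, u) = -1 - N**2 - 5*u - u*(-5/3 + 2*u/3) (l(N, u) = -1 - ((N*N + 5*u) + u*(-5/3 + 2*u/3)) = -1 - ((N**2 + 5*u) + u*(-5/3 + 2*u/3)) = -1 - (N**2 + 5*u + u*(-5/3 + 2*u/3)) = -1 + (-N**2 - 5*u - u*(-5/3 + 2*u/3)) = -1 - N**2 - 5*u - u*(-5/3 + 2*u/3))
(l(k(-4), -4) + 67)**2 = ((-1 - 1*(-3)**2 - 10/3*(-4) - 2/3*(-4)**2) + 67)**2 = ((-1 - 1*9 + 40/3 - 2/3*16) + 67)**2 = ((-1 - 9 + 40/3 - 32/3) + 67)**2 = (-22/3 + 67)**2 = (179/3)**2 = 32041/9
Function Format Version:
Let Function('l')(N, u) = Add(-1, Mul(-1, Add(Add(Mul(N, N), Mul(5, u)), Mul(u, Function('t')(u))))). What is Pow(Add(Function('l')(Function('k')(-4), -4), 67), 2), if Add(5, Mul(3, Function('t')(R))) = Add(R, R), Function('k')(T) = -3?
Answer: Rational(32041, 9) ≈ 3560.1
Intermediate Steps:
Function('t')(R) = Add(Rational(-5, 3), Mul(Rational(2, 3), R)) (Function('t')(R) = Add(Rational(-5, 3), Mul(Rational(1, 3), Add(R, R))) = Add(Rational(-5, 3), Mul(Rational(1, 3), Mul(2, R))) = Add(Rational(-5, 3), Mul(Rational(2, 3), R)))
Function('l')(N, u) = Add(-1, Mul(-1, Pow(N, 2)), Mul(-5, u), Mul(-1, u, Add(Rational(-5, 3), Mul(Rational(2, 3), u)))) (Function('l')(N, u) = Add(-1, Mul(-1, Add(Add(Mul(N, N), Mul(5, u)), Mul(u, Add(Rational(-5, 3), Mul(Rational(2, 3), u)))))) = Add(-1, Mul(-1, Add(Add(Pow(N, 2), Mul(5, u)), Mul(u, Add(Rational(-5, 3), Mul(Rational(2, 3), u)))))) = Add(-1, Mul(-1, Add(Pow(N, 2), Mul(5, u), Mul(u, Add(Rational(-5, 3), Mul(Rational(2, 3), u)))))) = Add(-1, Add(Mul(-1, Pow(N, 2)), Mul(-5, u), Mul(-1, u, Add(Rational(-5, 3), Mul(Rational(2, 3), u))))) = Add(-1, Mul(-1, Pow(N, 2)), Mul(-5, u), Mul(-1, u, Add(Rational(-5, 3), Mul(Rational(2, 3), u)))))
Pow(Add(Function('l')(Function('k')(-4), -4), 67), 2) = Pow(Add(Add(-1, Mul(-1, Pow(-3, 2)), Mul(Rational(-10, 3), -4), Mul(Rational(-2, 3), Pow(-4, 2))), 67), 2) = Pow(Add(Add(-1, Mul(-1, 9), Rational(40, 3), Mul(Rational(-2, 3), 16)), 67), 2) = Pow(Add(Add(-1, -9, Rational(40, 3), Rational(-32, 3)), 67), 2) = Pow(Add(Rational(-22, 3), 67), 2) = Pow(Rational(179, 3), 2) = Rational(32041, 9)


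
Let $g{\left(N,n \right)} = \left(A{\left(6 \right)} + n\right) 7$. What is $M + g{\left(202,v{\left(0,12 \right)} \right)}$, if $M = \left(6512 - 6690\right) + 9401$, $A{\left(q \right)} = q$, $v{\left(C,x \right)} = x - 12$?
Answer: $9265$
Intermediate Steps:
$v{\left(C,x \right)} = -12 + x$
$g{\left(N,n \right)} = 42 + 7 n$ ($g{\left(N,n \right)} = \left(6 + n\right) 7 = 42 + 7 n$)
$M = 9223$ ($M = -178 + 9401 = 9223$)
$M + g{\left(202,v{\left(0,12 \right)} \right)} = 9223 + \left(42 + 7 \left(-12 + 12\right)\right) = 9223 + \left(42 + 7 \cdot 0\right) = 9223 + \left(42 + 0\right) = 9223 + 42 = 9265$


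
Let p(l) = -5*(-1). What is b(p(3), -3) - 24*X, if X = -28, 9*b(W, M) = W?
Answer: 6053/9 ≈ 672.56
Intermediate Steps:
p(l) = 5
b(W, M) = W/9
b(p(3), -3) - 24*X = (1/9)*5 - 24*(-28) = 5/9 + 672 = 6053/9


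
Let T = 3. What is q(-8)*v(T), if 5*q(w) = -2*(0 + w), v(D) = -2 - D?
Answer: -16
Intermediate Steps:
q(w) = -2*w/5 (q(w) = (-2*(0 + w))/5 = (-2*w)/5 = -2*w/5)
q(-8)*v(T) = (-⅖*(-8))*(-2 - 1*3) = 16*(-2 - 3)/5 = (16/5)*(-5) = -16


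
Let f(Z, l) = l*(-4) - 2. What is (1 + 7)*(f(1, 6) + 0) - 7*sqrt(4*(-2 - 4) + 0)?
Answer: -208 - 14*I*sqrt(6) ≈ -208.0 - 34.293*I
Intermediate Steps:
f(Z, l) = -2 - 4*l (f(Z, l) = -4*l - 2 = -2 - 4*l)
(1 + 7)*(f(1, 6) + 0) - 7*sqrt(4*(-2 - 4) + 0) = (1 + 7)*((-2 - 4*6) + 0) - 7*sqrt(4*(-2 - 4) + 0) = 8*((-2 - 24) + 0) - 7*sqrt(4*(-6) + 0) = 8*(-26 + 0) - 7*sqrt(-24 + 0) = 8*(-26) - 14*I*sqrt(6) = -208 - 14*I*sqrt(6)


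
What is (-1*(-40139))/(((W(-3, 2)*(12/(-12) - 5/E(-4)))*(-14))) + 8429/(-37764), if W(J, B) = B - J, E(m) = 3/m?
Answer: -2278729049/22469580 ≈ -101.41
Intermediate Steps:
(-1*(-40139))/(((W(-3, 2)*(12/(-12) - 5/E(-4)))*(-14))) + 8429/(-37764) = (-1*(-40139))/((((2 - 1*(-3))*(12/(-12) - 5/(3/(-4))))*(-14))) + 8429/(-37764) = 40139/((((2 + 3)*(12*(-1/12) - 5/(3*(-1/4))))*(-14))) + 8429*(-1/37764) = 40139/(((5*(-1 - 5/(-3/4)))*(-14))) - 8429/37764 = 40139/(((5*(-1 - 5*(-4/3)))*(-14))) - 8429/37764 = 40139/(((5*(-1 + 20/3))*(-14))) - 8429/37764 = 40139/(((5*(17/3))*(-14))) - 8429/37764 = 40139/(((85/3)*(-14))) - 8429/37764 = 40139/(-1190/3) - 8429/37764 = 40139*(-3/1190) - 8429/37764 = -120417/1190 - 8429/37764 = -2278729049/22469580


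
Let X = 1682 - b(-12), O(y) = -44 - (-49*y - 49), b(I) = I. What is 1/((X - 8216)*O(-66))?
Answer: 1/21059538 ≈ 4.7484e-8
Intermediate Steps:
O(y) = 5 + 49*y (O(y) = -44 - (-49 - 49*y) = -44 + (49 + 49*y) = 5 + 49*y)
X = 1694 (X = 1682 - 1*(-12) = 1682 + 12 = 1694)
1/((X - 8216)*O(-66)) = 1/((1694 - 8216)*(5 + 49*(-66))) = 1/((-6522)*(5 - 3234)) = -1/6522/(-3229) = -1/6522*(-1/3229) = 1/21059538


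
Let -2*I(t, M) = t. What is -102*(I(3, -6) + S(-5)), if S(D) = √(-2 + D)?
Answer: 153 - 102*I*√7 ≈ 153.0 - 269.87*I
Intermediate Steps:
I(t, M) = -t/2
-102*(I(3, -6) + S(-5)) = -102*(-½*3 + √(-2 - 5)) = -102*(-3/2 + √(-7)) = -102*(-3/2 + I*√7) = 153 - 102*I*√7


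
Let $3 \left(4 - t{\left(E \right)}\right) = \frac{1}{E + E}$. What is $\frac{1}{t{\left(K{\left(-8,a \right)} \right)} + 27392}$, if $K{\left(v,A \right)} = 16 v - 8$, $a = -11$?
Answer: $\frac{816}{22355137} \approx 3.6502 \cdot 10^{-5}$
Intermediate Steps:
$K{\left(v,A \right)} = -8 + 16 v$
$t{\left(E \right)} = 4 - \frac{1}{6 E}$ ($t{\left(E \right)} = 4 - \frac{1}{3 \left(E + E\right)} = 4 - \frac{1}{3 \cdot 2 E} = 4 - \frac{\frac{1}{2} \frac{1}{E}}{3} = 4 - \frac{1}{6 E}$)
$\frac{1}{t{\left(K{\left(-8,a \right)} \right)} + 27392} = \frac{1}{\left(4 - \frac{1}{6 \left(-8 + 16 \left(-8\right)\right)}\right) + 27392} = \frac{1}{\left(4 - \frac{1}{6 \left(-8 - 128\right)}\right) + 27392} = \frac{1}{\left(4 - \frac{1}{6 \left(-136\right)}\right) + 27392} = \frac{1}{\left(4 - - \frac{1}{816}\right) + 27392} = \frac{1}{\left(4 + \frac{1}{816}\right) + 27392} = \frac{1}{\frac{3265}{816} + 27392} = \frac{1}{\frac{22355137}{816}} = \frac{816}{22355137}$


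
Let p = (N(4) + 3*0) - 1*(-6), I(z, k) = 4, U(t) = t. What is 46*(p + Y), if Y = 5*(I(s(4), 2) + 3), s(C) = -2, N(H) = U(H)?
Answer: 2070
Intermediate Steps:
N(H) = H
p = 10 (p = (4 + 3*0) - 1*(-6) = (4 + 0) + 6 = 4 + 6 = 10)
Y = 35 (Y = 5*(4 + 3) = 5*7 = 35)
46*(p + Y) = 46*(10 + 35) = 46*45 = 2070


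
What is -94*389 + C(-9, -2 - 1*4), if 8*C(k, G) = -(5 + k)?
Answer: -73131/2 ≈ -36566.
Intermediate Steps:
C(k, G) = -5/8 - k/8 (C(k, G) = (-(5 + k))/8 = (-5 - k)/8 = -5/8 - k/8)
-94*389 + C(-9, -2 - 1*4) = -94*389 + (-5/8 - ⅛*(-9)) = -36566 + (-5/8 + 9/8) = -36566 + ½ = -73131/2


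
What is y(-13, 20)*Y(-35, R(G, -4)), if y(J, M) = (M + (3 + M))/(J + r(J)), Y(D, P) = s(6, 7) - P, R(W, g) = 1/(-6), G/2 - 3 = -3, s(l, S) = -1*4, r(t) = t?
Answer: 989/156 ≈ 6.3397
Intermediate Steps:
s(l, S) = -4
G = 0 (G = 6 + 2*(-3) = 6 - 6 = 0)
R(W, g) = -⅙
Y(D, P) = -4 - P
y(J, M) = (3 + 2*M)/(2*J) (y(J, M) = (M + (3 + M))/(J + J) = (3 + 2*M)/((2*J)) = (3 + 2*M)*(1/(2*J)) = (3 + 2*M)/(2*J))
y(-13, 20)*Y(-35, R(G, -4)) = ((3/2 + 20)/(-13))*(-4 - 1*(-⅙)) = (-1/13*43/2)*(-4 + ⅙) = -43/26*(-23/6) = 989/156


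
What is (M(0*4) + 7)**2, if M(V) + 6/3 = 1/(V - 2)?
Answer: 81/4 ≈ 20.250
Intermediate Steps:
M(V) = -2 + 1/(-2 + V) (M(V) = -2 + 1/(V - 2) = -2 + 1/(-2 + V))
(M(0*4) + 7)**2 = ((5 - 0*4)/(-2 + 0*4) + 7)**2 = ((5 - 2*0)/(-2 + 0) + 7)**2 = ((5 + 0)/(-2) + 7)**2 = (-1/2*5 + 7)**2 = (-5/2 + 7)**2 = (9/2)**2 = 81/4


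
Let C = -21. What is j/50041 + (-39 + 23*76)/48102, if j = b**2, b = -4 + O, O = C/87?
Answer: 72650113187/2024347705062 ≈ 0.035888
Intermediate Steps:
O = -7/29 (O = -21/87 = -21*1/87 = -7/29 ≈ -0.24138)
b = -123/29 (b = -4 - 7/29 = -123/29 ≈ -4.2414)
j = 15129/841 (j = (-123/29)**2 = 15129/841 ≈ 17.989)
j/50041 + (-39 + 23*76)/48102 = (15129/841)/50041 + (-39 + 23*76)/48102 = (15129/841)*(1/50041) + (-39 + 1748)*(1/48102) = 15129/42084481 + 1709*(1/48102) = 15129/42084481 + 1709/48102 = 72650113187/2024347705062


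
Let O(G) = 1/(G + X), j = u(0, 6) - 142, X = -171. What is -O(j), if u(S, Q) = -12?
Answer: 1/325 ≈ 0.0030769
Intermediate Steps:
j = -154 (j = -12 - 142 = -154)
O(G) = 1/(-171 + G) (O(G) = 1/(G - 171) = 1/(-171 + G))
-O(j) = -1/(-171 - 154) = -1/(-325) = -1*(-1/325) = 1/325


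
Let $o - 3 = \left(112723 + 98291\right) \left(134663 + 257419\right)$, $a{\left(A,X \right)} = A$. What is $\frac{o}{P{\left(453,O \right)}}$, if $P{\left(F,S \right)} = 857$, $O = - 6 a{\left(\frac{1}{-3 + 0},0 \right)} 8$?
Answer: $\frac{82734791151}{857} \approx 9.654 \cdot 10^{7}$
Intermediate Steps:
$O = 16$ ($O = - \frac{6}{-3 + 0} \cdot 8 = - \frac{6}{-3} \cdot 8 = \left(-6\right) \left(- \frac{1}{3}\right) 8 = 2 \cdot 8 = 16$)
$o = 82734791151$ ($o = 3 + \left(112723 + 98291\right) \left(134663 + 257419\right) = 3 + 211014 \cdot 392082 = 3 + 82734791148 = 82734791151$)
$\frac{o}{P{\left(453,O \right)}} = \frac{82734791151}{857}$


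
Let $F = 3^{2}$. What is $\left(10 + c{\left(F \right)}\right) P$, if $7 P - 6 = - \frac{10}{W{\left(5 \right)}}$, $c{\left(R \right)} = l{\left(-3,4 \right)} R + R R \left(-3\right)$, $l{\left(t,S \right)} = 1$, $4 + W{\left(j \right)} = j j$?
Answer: $- \frac{3712}{21} \approx -176.76$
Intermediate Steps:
$W{\left(j \right)} = -4 + j^{2}$ ($W{\left(j \right)} = -4 + j j = -4 + j^{2}$)
$F = 9$
$c{\left(R \right)} = R - 3 R^{2}$ ($c{\left(R \right)} = 1 R + R R \left(-3\right) = R + R^{2} \left(-3\right) = R - 3 R^{2}$)
$P = \frac{116}{147}$ ($P = \frac{6}{7} + \frac{\left(-10\right) \frac{1}{-4 + 5^{2}}}{7} = \frac{6}{7} + \frac{\left(-10\right) \frac{1}{-4 + 25}}{7} = \frac{6}{7} + \frac{\left(-10\right) \frac{1}{21}}{7} = \frac{6}{7} + \frac{1}{7} \left(- \frac{10}{21}\right) = \frac{6}{7} - \frac{10}{147} = \frac{116}{147} \approx 0.78912$)
$\left(10 + c{\left(F \right)}\right) P = \left(10 + 9 \left(1 - 27\right)\right) \frac{116}{147} = \left(10 + 9 \left(-26\right)\right) \frac{116}{147} = \left(10 - 234\right) \frac{116}{147} = \left(-224\right) \frac{116}{147} = - \frac{3712}{21}$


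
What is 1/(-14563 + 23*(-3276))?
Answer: -1/89911 ≈ -1.1122e-5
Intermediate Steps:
1/(-14563 + 23*(-3276)) = 1/(-14563 - 75348) = 1/(-89911) = -1/89911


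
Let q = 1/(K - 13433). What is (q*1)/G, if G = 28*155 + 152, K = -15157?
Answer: -1/128426280 ≈ -7.7866e-9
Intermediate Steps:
q = -1/28590 (q = 1/(-15157 - 13433) = 1/(-28590) = -1/28590 ≈ -3.4977e-5)
G = 4492 (G = 4340 + 152 = 4492)
(q*1)/G = -1/28590*1/4492 = -1/128426280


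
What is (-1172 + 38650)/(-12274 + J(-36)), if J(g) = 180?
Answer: -18739/6047 ≈ -3.0989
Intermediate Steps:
(-1172 + 38650)/(-12274 + J(-36)) = (-1172 + 38650)/(-12274 + 180) = 37478/(-12094) = 37478*(-1/12094) = -18739/6047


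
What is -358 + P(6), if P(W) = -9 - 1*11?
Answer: -378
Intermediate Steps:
P(W) = -20 (P(W) = -9 - 11 = -20)
-358 + P(6) = -358 - 20 = -378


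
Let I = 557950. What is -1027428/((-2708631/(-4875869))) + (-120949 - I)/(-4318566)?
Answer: -2403811679489230027/1299711304794 ≈ -1.8495e+6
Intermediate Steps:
-1027428/((-2708631/(-4875869))) + (-120949 - I)/(-4318566) = -1027428/((-2708631/(-4875869))) + (-120949 - 1*557950)/(-4318566) = -1027428/((-2708631*(-1/4875869))) + (-120949 - 557950)*(-1/4318566) = -1027428/2708631/4875869 - 678899*(-1/4318566) = -1027428*4875869/2708631 + 678899/4318566 = -1669868111644/902877 + 678899/4318566 = -2403811679489230027/1299711304794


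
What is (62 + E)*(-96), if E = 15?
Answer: -7392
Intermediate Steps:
(62 + E)*(-96) = (62 + 15)*(-96) = 77*(-96) = -7392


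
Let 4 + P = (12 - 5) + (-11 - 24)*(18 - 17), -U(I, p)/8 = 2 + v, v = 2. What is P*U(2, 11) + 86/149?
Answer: 152662/149 ≈ 1024.6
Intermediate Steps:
U(I, p) = -32 (U(I, p) = -8*(2 + 2) = -8*4 = -32)
P = -32 (P = -4 + ((12 - 5) + (-11 - 24)*(18 - 17)) = -4 + (7 - 35*1) = -4 + (7 - 35) = -4 - 28 = -32)
P*U(2, 11) + 86/149 = -32*(-32) + 86/149 = 1024 + 86*(1/149) = 1024 + 86/149 = 152662/149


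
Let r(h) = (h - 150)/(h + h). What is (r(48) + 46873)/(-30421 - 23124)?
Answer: -749951/856720 ≈ -0.87537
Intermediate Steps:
r(h) = (-150 + h)/(2*h) (r(h) = (-150 + h)/((2*h)) = (-150 + h)*(1/(2*h)) = (-150 + h)/(2*h))
(r(48) + 46873)/(-30421 - 23124) = ((½)*(-150 + 48)/48 + 46873)/(-30421 - 23124) = ((½)*(1/48)*(-102) + 46873)/(-53545) = (-17/16 + 46873)*(-1/53545) = (749951/16)*(-1/53545) = -749951/856720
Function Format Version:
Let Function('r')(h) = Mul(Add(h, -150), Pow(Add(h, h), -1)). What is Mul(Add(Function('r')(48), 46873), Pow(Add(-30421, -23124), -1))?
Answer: Rational(-749951, 856720) ≈ -0.87537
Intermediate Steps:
Function('r')(h) = Mul(Rational(1, 2), Pow(h, -1), Add(-150, h)) (Function('r')(h) = Mul(Add(-150, h), Pow(Mul(2, h), -1)) = Mul(Add(-150, h), Mul(Rational(1, 2), Pow(h, -1))) = Mul(Rational(1, 2), Pow(h, -1), Add(-150, h)))
Mul(Add(Function('r')(48), 46873), Pow(Add(-30421, -23124), -1)) = Mul(Add(Mul(Rational(1, 2), Pow(48, -1), Add(-150, 48)), 46873), Pow(Add(-30421, -23124), -1)) = Mul(Add(Mul(Rational(1, 2), Rational(1, 48), -102), 46873), Pow(-53545, -1)) = Mul(Add(Rational(-17, 16), 46873), Rational(-1, 53545)) = Mul(Rational(749951, 16), Rational(-1, 53545)) = Rational(-749951, 856720)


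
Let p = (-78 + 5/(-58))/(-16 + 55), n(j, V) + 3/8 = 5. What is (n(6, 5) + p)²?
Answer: 563160361/81866304 ≈ 6.8790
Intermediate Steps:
n(j, V) = 37/8 (n(j, V) = -3/8 + 5 = 37/8)
p = -4529/2262 (p = (-78 + 5*(-1/58))/39 = (-78 - 5/58)*(1/39) = -4529/58*1/39 = -4529/2262 ≈ -2.0022)
(n(6, 5) + p)² = (37/8 - 4529/2262)² = (23731/9048)² = 563160361/81866304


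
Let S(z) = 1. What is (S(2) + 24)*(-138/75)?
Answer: -46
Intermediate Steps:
(S(2) + 24)*(-138/75) = (1 + 24)*(-138/75) = 25*(-138*1/75) = 25*(-46/25) = -46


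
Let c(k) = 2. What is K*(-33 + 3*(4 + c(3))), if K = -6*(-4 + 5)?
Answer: 90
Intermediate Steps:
K = -6 (K = -6*1 = -6)
K*(-33 + 3*(4 + c(3))) = -6*(-33 + 3*(4 + 2)) = -6*(-33 + 3*6) = -6*(-33 + 18) = -6*(-15) = 90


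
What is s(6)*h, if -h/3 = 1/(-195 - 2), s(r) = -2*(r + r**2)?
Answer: -252/197 ≈ -1.2792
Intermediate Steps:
s(r) = -2*r - 2*r**2
h = 3/197 (h = -3/(-195 - 2) = -3/(-197) = -3*(-1/197) = 3/197 ≈ 0.015228)
s(6)*h = -2*6*(1 + 6)*(3/197) = -2*6*7*(3/197) = -84*3/197 = -252/197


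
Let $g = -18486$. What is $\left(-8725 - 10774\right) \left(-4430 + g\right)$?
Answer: $446839084$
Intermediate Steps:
$\left(-8725 - 10774\right) \left(-4430 + g\right) = \left(-8725 - 10774\right) \left(-4430 - 18486\right) = \left(-19499\right) \left(-22916\right) = 446839084$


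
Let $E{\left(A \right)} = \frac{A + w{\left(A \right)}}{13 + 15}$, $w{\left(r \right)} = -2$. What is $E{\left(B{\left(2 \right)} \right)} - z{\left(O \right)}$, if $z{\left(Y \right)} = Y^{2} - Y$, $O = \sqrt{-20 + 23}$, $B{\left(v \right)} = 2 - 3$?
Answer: $- \frac{87}{28} + \sqrt{3} \approx -1.3751$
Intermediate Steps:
$B{\left(v \right)} = -1$
$E{\left(A \right)} = - \frac{1}{14} + \frac{A}{28}$ ($E{\left(A \right)} = \frac{A - 2}{13 + 15} = \frac{-2 + A}{28} = \left(-2 + A\right) \frac{1}{28} = - \frac{1}{14} + \frac{A}{28}$)
$O = \sqrt{3} \approx 1.732$
$E{\left(B{\left(2 \right)} \right)} - z{\left(O \right)} = \left(- \frac{1}{14} + \frac{1}{28} \left(-1\right)\right) - \sqrt{3} \left(-1 + \sqrt{3}\right) = \left(- \frac{1}{14} - \frac{1}{28}\right) - \sqrt{3} \left(-1 + \sqrt{3}\right) = - \frac{3}{28} - \sqrt{3} \left(-1 + \sqrt{3}\right)$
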